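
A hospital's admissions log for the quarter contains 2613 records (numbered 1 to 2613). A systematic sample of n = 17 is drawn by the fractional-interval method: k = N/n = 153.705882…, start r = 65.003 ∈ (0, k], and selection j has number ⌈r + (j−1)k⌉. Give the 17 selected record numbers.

66, 219, 373, 527, 680, 834, 988, 1141, 1295, 1449, 1603, 1756, 1910, 2064, 2217, 2371, 2525

j=1: r + 0k = 65.003 → ⌈·⌉ = 66
j=2: r + 1k = 218.708882… → ⌈·⌉ = 219
j=3: r + 2k = 372.414764… → ⌈·⌉ = 373
j=4: r + 3k = 526.120647… → ⌈·⌉ = 527
j=5: r + 4k = 679.826529… → ⌈·⌉ = 680
j=6: r + 5k = 833.532411… → ⌈·⌉ = 834
j=7: r + 6k = 987.238294… → ⌈·⌉ = 988
j=8: r + 7k = 1140.944176… → ⌈·⌉ = 1141
j=9: r + 8k = 1294.650058… → ⌈·⌉ = 1295
j=10: r + 9k = 1448.355941… → ⌈·⌉ = 1449
j=11: r + 10k = 1602.061823… → ⌈·⌉ = 1603
j=12: r + 11k = 1755.767705… → ⌈·⌉ = 1756
j=13: r + 12k = 1909.473588… → ⌈·⌉ = 1910
j=14: r + 13k = 2063.179470… → ⌈·⌉ = 2064
j=15: r + 14k = 2216.885352… → ⌈·⌉ = 2217
j=16: r + 15k = 2370.591235… → ⌈·⌉ = 2371
j=17: r + 16k = 2524.297117… → ⌈·⌉ = 2525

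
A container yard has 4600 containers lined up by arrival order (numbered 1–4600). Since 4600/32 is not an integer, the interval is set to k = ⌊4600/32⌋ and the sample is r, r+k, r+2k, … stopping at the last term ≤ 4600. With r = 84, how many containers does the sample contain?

32

k = ⌊4600/32⌋ = 143
Achieved size = ⌊(4600 − 84)/143⌋ + 1 = ⌊4516/143⌋ + 1 = 31 + 1 = 32
(last selection: 84 + 31×143 = 4517 ≤ 4600; next would be 4660 > 4600)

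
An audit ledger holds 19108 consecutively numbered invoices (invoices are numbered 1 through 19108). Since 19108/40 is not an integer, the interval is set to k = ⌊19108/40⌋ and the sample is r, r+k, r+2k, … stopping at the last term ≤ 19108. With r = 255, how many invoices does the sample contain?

k = ⌊19108/40⌋ = 477
Achieved size = ⌊(19108 − 255)/477⌋ + 1 = ⌊18853/477⌋ + 1 = 39 + 1 = 40
(last selection: 255 + 39×477 = 18858 ≤ 19108; next would be 19335 > 19108)

40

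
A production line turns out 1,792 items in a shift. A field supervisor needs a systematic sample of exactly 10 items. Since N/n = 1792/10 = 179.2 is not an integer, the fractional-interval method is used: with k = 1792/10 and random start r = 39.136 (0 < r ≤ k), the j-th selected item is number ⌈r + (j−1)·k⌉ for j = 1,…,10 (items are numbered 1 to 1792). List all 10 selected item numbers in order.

j=1: r + 0k = 39.136 → ⌈·⌉ = 40
j=2: r + 1k = 218.336 → ⌈·⌉ = 219
j=3: r + 2k = 397.536 → ⌈·⌉ = 398
j=4: r + 3k = 576.736 → ⌈·⌉ = 577
j=5: r + 4k = 755.936 → ⌈·⌉ = 756
j=6: r + 5k = 935.136 → ⌈·⌉ = 936
j=7: r + 6k = 1114.336 → ⌈·⌉ = 1115
j=8: r + 7k = 1293.536 → ⌈·⌉ = 1294
j=9: r + 8k = 1472.736 → ⌈·⌉ = 1473
j=10: r + 9k = 1651.936 → ⌈·⌉ = 1652

40, 219, 398, 577, 756, 936, 1115, 1294, 1473, 1652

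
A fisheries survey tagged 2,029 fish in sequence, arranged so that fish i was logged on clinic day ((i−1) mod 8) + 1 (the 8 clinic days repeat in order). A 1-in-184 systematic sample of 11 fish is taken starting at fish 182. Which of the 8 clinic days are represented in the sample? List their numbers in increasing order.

6

Consecutive selections differ by k = 184, so their clinic day numbers differ by 184 mod 8 = 0.
gcd(184, 8) = 8, so the sample visits 8/8 = 1 distinct residues mod 8.
Start 182 is clinic day 6; the clinic days hit are 6.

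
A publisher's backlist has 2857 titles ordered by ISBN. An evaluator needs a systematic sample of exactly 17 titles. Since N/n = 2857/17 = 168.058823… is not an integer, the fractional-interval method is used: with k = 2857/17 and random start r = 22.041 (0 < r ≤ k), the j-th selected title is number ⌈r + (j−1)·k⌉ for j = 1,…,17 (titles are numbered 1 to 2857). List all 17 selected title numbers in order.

j=1: r + 0k = 22.041 → ⌈·⌉ = 23
j=2: r + 1k = 190.099823… → ⌈·⌉ = 191
j=3: r + 2k = 358.158647… → ⌈·⌉ = 359
j=4: r + 3k = 526.217470… → ⌈·⌉ = 527
j=5: r + 4k = 694.276294… → ⌈·⌉ = 695
j=6: r + 5k = 862.335117… → ⌈·⌉ = 863
j=7: r + 6k = 1030.393941… → ⌈·⌉ = 1031
j=8: r + 7k = 1198.452764… → ⌈·⌉ = 1199
j=9: r + 8k = 1366.511588… → ⌈·⌉ = 1367
j=10: r + 9k = 1534.570411… → ⌈·⌉ = 1535
j=11: r + 10k = 1702.629235… → ⌈·⌉ = 1703
j=12: r + 11k = 1870.688058… → ⌈·⌉ = 1871
j=13: r + 12k = 2038.746882… → ⌈·⌉ = 2039
j=14: r + 13k = 2206.805705… → ⌈·⌉ = 2207
j=15: r + 14k = 2374.864529… → ⌈·⌉ = 2375
j=16: r + 15k = 2542.923352… → ⌈·⌉ = 2543
j=17: r + 16k = 2710.982176… → ⌈·⌉ = 2711

23, 191, 359, 527, 695, 863, 1031, 1199, 1367, 1535, 1703, 1871, 2039, 2207, 2375, 2543, 2711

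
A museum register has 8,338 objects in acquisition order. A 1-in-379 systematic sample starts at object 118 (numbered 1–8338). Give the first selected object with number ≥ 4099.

k = 379
Steps past start: ⌈(4099 − 118)/379⌉ = ⌈3981/379⌉ = 11
Selected object: 118 + 11×379 = 4287

4287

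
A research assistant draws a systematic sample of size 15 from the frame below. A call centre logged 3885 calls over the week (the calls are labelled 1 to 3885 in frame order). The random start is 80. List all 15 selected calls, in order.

80, 339, 598, 857, 1116, 1375, 1634, 1893, 2152, 2411, 2670, 2929, 3188, 3447, 3706

k = N/n = 3885/15 = 259
call 1: 80
call 2: 80 + 259 = 339
call 3: 339 + 259 = 598
call 4: 598 + 259 = 857
call 5: 857 + 259 = 1116
call 6: 1116 + 259 = 1375
call 7: 1375 + 259 = 1634
call 8: 1634 + 259 = 1893
call 9: 1893 + 259 = 2152
call 10: 2152 + 259 = 2411
call 11: 2411 + 259 = 2670
call 12: 2670 + 259 = 2929
call 13: 2929 + 259 = 3188
call 14: 3188 + 259 = 3447
call 15: 3447 + 259 = 3706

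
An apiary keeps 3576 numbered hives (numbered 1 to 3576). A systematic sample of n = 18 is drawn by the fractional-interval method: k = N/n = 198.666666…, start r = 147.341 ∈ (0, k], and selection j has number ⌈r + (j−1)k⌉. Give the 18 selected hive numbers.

j=1: r + 0k = 147.341 → ⌈·⌉ = 148
j=2: r + 1k = 346.007666… → ⌈·⌉ = 347
j=3: r + 2k = 544.674333… → ⌈·⌉ = 545
j=4: r + 3k = 743.341 → ⌈·⌉ = 744
j=5: r + 4k = 942.007666… → ⌈·⌉ = 943
j=6: r + 5k = 1140.674333… → ⌈·⌉ = 1141
j=7: r + 6k = 1339.341 → ⌈·⌉ = 1340
j=8: r + 7k = 1538.007666… → ⌈·⌉ = 1539
j=9: r + 8k = 1736.674333… → ⌈·⌉ = 1737
j=10: r + 9k = 1935.341 → ⌈·⌉ = 1936
j=11: r + 10k = 2134.007666… → ⌈·⌉ = 2135
j=12: r + 11k = 2332.674333… → ⌈·⌉ = 2333
j=13: r + 12k = 2531.341 → ⌈·⌉ = 2532
j=14: r + 13k = 2730.007666… → ⌈·⌉ = 2731
j=15: r + 14k = 2928.674333… → ⌈·⌉ = 2929
j=16: r + 15k = 3127.341 → ⌈·⌉ = 3128
j=17: r + 16k = 3326.007666… → ⌈·⌉ = 3327
j=18: r + 17k = 3524.674333… → ⌈·⌉ = 3525

148, 347, 545, 744, 943, 1141, 1340, 1539, 1737, 1936, 2135, 2333, 2532, 2731, 2929, 3128, 3327, 3525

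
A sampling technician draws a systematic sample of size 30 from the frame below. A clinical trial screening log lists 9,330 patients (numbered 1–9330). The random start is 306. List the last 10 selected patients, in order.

k = N/n = 9330/30 = 311
21st selection = 306 + 20×311 = 6526
22nd: 6526 + 311 = 6837
23rd: 6837 + 311 = 7148
24th: 7148 + 311 = 7459
25th: 7459 + 311 = 7770
26th: 7770 + 311 = 8081
27th: 8081 + 311 = 8392
28th: 8392 + 311 = 8703
29th: 8703 + 311 = 9014
30th: 9014 + 311 = 9325

6526, 6837, 7148, 7459, 7770, 8081, 8392, 8703, 9014, 9325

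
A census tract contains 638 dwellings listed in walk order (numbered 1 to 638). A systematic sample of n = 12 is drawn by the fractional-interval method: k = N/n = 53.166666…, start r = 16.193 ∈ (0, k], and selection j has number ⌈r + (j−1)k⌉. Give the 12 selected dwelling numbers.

j=1: r + 0k = 16.193 → ⌈·⌉ = 17
j=2: r + 1k = 69.359666… → ⌈·⌉ = 70
j=3: r + 2k = 122.526333… → ⌈·⌉ = 123
j=4: r + 3k = 175.693 → ⌈·⌉ = 176
j=5: r + 4k = 228.859666… → ⌈·⌉ = 229
j=6: r + 5k = 282.026333… → ⌈·⌉ = 283
j=7: r + 6k = 335.193 → ⌈·⌉ = 336
j=8: r + 7k = 388.359666… → ⌈·⌉ = 389
j=9: r + 8k = 441.526333… → ⌈·⌉ = 442
j=10: r + 9k = 494.693 → ⌈·⌉ = 495
j=11: r + 10k = 547.859666… → ⌈·⌉ = 548
j=12: r + 11k = 601.026333… → ⌈·⌉ = 602

17, 70, 123, 176, 229, 283, 336, 389, 442, 495, 548, 602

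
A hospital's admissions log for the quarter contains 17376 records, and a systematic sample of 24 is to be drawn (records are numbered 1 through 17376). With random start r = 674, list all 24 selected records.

674, 1398, 2122, 2846, 3570, 4294, 5018, 5742, 6466, 7190, 7914, 8638, 9362, 10086, 10810, 11534, 12258, 12982, 13706, 14430, 15154, 15878, 16602, 17326

k = N/n = 17376/24 = 724
record 1: 674
record 2: 674 + 724 = 1398
record 3: 1398 + 724 = 2122
record 4: 2122 + 724 = 2846
record 5: 2846 + 724 = 3570
record 6: 3570 + 724 = 4294
record 7: 4294 + 724 = 5018
record 8: 5018 + 724 = 5742
record 9: 5742 + 724 = 6466
record 10: 6466 + 724 = 7190
record 11: 7190 + 724 = 7914
record 12: 7914 + 724 = 8638
record 13: 8638 + 724 = 9362
record 14: 9362 + 724 = 10086
record 15: 10086 + 724 = 10810
record 16: 10810 + 724 = 11534
record 17: 11534 + 724 = 12258
record 18: 12258 + 724 = 12982
record 19: 12982 + 724 = 13706
record 20: 13706 + 724 = 14430
record 21: 14430 + 724 = 15154
record 22: 15154 + 724 = 15878
record 23: 15878 + 724 = 16602
record 24: 16602 + 724 = 17326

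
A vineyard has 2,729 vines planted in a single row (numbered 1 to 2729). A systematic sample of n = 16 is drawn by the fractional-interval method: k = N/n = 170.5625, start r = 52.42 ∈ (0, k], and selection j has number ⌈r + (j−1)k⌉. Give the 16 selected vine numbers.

j=1: r + 0k = 52.42 → ⌈·⌉ = 53
j=2: r + 1k = 222.9825 → ⌈·⌉ = 223
j=3: r + 2k = 393.545 → ⌈·⌉ = 394
j=4: r + 3k = 564.1075 → ⌈·⌉ = 565
j=5: r + 4k = 734.67 → ⌈·⌉ = 735
j=6: r + 5k = 905.2325 → ⌈·⌉ = 906
j=7: r + 6k = 1075.795 → ⌈·⌉ = 1076
j=8: r + 7k = 1246.3575 → ⌈·⌉ = 1247
j=9: r + 8k = 1416.92 → ⌈·⌉ = 1417
j=10: r + 9k = 1587.4825 → ⌈·⌉ = 1588
j=11: r + 10k = 1758.045 → ⌈·⌉ = 1759
j=12: r + 11k = 1928.6075 → ⌈·⌉ = 1929
j=13: r + 12k = 2099.17 → ⌈·⌉ = 2100
j=14: r + 13k = 2269.7325 → ⌈·⌉ = 2270
j=15: r + 14k = 2440.295 → ⌈·⌉ = 2441
j=16: r + 15k = 2610.8575 → ⌈·⌉ = 2611

53, 223, 394, 565, 735, 906, 1076, 1247, 1417, 1588, 1759, 1929, 2100, 2270, 2441, 2611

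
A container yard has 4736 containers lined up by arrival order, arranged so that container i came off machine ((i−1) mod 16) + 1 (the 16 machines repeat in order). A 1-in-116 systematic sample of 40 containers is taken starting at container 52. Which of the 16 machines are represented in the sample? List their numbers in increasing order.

4, 8, 12, 16

Consecutive selections differ by k = 116, so their machine numbers differ by 116 mod 16 = 4.
gcd(116, 16) = 4, so the sample visits 16/4 = 4 distinct residues mod 16.
Start 52 is machine 4; the machines hit are 4, 8, 12, 16.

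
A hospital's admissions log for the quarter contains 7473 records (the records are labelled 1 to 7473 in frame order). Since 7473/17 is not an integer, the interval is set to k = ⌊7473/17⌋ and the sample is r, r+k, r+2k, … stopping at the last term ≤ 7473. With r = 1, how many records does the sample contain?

k = ⌊7473/17⌋ = 439
Achieved size = ⌊(7473 − 1)/439⌋ + 1 = ⌊7472/439⌋ + 1 = 17 + 1 = 18
(last selection: 1 + 17×439 = 7464 ≤ 7473; next would be 7903 > 7473)

18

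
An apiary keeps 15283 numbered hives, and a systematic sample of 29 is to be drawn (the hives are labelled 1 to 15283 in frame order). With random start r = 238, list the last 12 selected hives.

9197, 9724, 10251, 10778, 11305, 11832, 12359, 12886, 13413, 13940, 14467, 14994

k = N/n = 15283/29 = 527
18th selection = 238 + 17×527 = 9197
19th: 9197 + 527 = 9724
20th: 9724 + 527 = 10251
21st: 10251 + 527 = 10778
22nd: 10778 + 527 = 11305
23rd: 11305 + 527 = 11832
24th: 11832 + 527 = 12359
25th: 12359 + 527 = 12886
26th: 12886 + 527 = 13413
27th: 13413 + 527 = 13940
28th: 13940 + 527 = 14467
29th: 14467 + 527 = 14994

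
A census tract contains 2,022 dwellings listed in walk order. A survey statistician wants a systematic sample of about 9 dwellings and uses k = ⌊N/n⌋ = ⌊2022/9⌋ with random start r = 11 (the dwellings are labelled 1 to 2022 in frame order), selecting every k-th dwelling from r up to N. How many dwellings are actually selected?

k = ⌊2022/9⌋ = 224
Achieved size = ⌊(2022 − 11)/224⌋ + 1 = ⌊2011/224⌋ + 1 = 8 + 1 = 9
(last selection: 11 + 8×224 = 1803 ≤ 2022; next would be 2027 > 2022)

9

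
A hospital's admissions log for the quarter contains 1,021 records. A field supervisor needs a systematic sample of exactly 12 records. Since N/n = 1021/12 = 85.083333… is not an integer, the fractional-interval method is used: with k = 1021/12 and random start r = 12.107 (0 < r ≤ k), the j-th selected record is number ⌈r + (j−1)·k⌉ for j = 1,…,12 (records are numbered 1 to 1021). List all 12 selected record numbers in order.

13, 98, 183, 268, 353, 438, 523, 608, 693, 778, 863, 949

j=1: r + 0k = 12.107 → ⌈·⌉ = 13
j=2: r + 1k = 97.190333… → ⌈·⌉ = 98
j=3: r + 2k = 182.273666… → ⌈·⌉ = 183
j=4: r + 3k = 267.357 → ⌈·⌉ = 268
j=5: r + 4k = 352.440333… → ⌈·⌉ = 353
j=6: r + 5k = 437.523666… → ⌈·⌉ = 438
j=7: r + 6k = 522.607 → ⌈·⌉ = 523
j=8: r + 7k = 607.690333… → ⌈·⌉ = 608
j=9: r + 8k = 692.773666… → ⌈·⌉ = 693
j=10: r + 9k = 777.857 → ⌈·⌉ = 778
j=11: r + 10k = 862.940333… → ⌈·⌉ = 863
j=12: r + 11k = 948.023666… → ⌈·⌉ = 949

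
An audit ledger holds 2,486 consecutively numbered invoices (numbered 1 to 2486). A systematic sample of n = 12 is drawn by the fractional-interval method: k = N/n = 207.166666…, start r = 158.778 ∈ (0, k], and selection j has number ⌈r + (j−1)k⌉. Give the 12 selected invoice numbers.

j=1: r + 0k = 158.778 → ⌈·⌉ = 159
j=2: r + 1k = 365.944666… → ⌈·⌉ = 366
j=3: r + 2k = 573.111333… → ⌈·⌉ = 574
j=4: r + 3k = 780.278 → ⌈·⌉ = 781
j=5: r + 4k = 987.444666… → ⌈·⌉ = 988
j=6: r + 5k = 1194.611333… → ⌈·⌉ = 1195
j=7: r + 6k = 1401.778 → ⌈·⌉ = 1402
j=8: r + 7k = 1608.944666… → ⌈·⌉ = 1609
j=9: r + 8k = 1816.111333… → ⌈·⌉ = 1817
j=10: r + 9k = 2023.278 → ⌈·⌉ = 2024
j=11: r + 10k = 2230.444666… → ⌈·⌉ = 2231
j=12: r + 11k = 2437.611333… → ⌈·⌉ = 2438

159, 366, 574, 781, 988, 1195, 1402, 1609, 1817, 2024, 2231, 2438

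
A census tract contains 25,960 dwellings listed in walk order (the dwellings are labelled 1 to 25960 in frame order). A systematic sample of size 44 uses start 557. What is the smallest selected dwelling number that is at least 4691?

k = 25960/44 = 590
Steps past start: ⌈(4691 − 557)/590⌉ = ⌈4134/590⌉ = 8
Selected dwelling: 557 + 8×590 = 5277

5277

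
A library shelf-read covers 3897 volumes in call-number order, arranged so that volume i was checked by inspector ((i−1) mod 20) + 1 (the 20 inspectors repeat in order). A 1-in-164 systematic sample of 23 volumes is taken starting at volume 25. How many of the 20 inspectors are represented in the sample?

Consecutive selections differ by k = 164, so their inspector numbers differ by 164 mod 20 = 4.
gcd(164, 20) = 4, so the sample visits 20/4 = 5 distinct residues mod 20.
Start 25 is inspector 5; the inspectors hit are 1, 5, 9, 13, 17.

5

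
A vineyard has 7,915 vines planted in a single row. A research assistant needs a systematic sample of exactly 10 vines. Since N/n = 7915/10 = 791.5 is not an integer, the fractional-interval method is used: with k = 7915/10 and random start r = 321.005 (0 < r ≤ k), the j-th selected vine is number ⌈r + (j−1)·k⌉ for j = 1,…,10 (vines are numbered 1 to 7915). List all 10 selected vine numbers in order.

j=1: r + 0k = 321.005 → ⌈·⌉ = 322
j=2: r + 1k = 1112.505 → ⌈·⌉ = 1113
j=3: r + 2k = 1904.005 → ⌈·⌉ = 1905
j=4: r + 3k = 2695.505 → ⌈·⌉ = 2696
j=5: r + 4k = 3487.005 → ⌈·⌉ = 3488
j=6: r + 5k = 4278.505 → ⌈·⌉ = 4279
j=7: r + 6k = 5070.005 → ⌈·⌉ = 5071
j=8: r + 7k = 5861.505 → ⌈·⌉ = 5862
j=9: r + 8k = 6653.005 → ⌈·⌉ = 6654
j=10: r + 9k = 7444.505 → ⌈·⌉ = 7445

322, 1113, 1905, 2696, 3488, 4279, 5071, 5862, 6654, 7445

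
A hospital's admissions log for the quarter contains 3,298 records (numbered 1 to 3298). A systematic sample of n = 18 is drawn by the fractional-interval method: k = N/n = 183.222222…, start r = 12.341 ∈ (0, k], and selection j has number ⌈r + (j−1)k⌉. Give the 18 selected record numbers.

j=1: r + 0k = 12.341 → ⌈·⌉ = 13
j=2: r + 1k = 195.563222… → ⌈·⌉ = 196
j=3: r + 2k = 378.785444… → ⌈·⌉ = 379
j=4: r + 3k = 562.007666… → ⌈·⌉ = 563
j=5: r + 4k = 745.229888… → ⌈·⌉ = 746
j=6: r + 5k = 928.452111… → ⌈·⌉ = 929
j=7: r + 6k = 1111.674333… → ⌈·⌉ = 1112
j=8: r + 7k = 1294.896555… → ⌈·⌉ = 1295
j=9: r + 8k = 1478.118777… → ⌈·⌉ = 1479
j=10: r + 9k = 1661.341 → ⌈·⌉ = 1662
j=11: r + 10k = 1844.563222… → ⌈·⌉ = 1845
j=12: r + 11k = 2027.785444… → ⌈·⌉ = 2028
j=13: r + 12k = 2211.007666… → ⌈·⌉ = 2212
j=14: r + 13k = 2394.229888… → ⌈·⌉ = 2395
j=15: r + 14k = 2577.452111… → ⌈·⌉ = 2578
j=16: r + 15k = 2760.674333… → ⌈·⌉ = 2761
j=17: r + 16k = 2943.896555… → ⌈·⌉ = 2944
j=18: r + 17k = 3127.118777… → ⌈·⌉ = 3128

13, 196, 379, 563, 746, 929, 1112, 1295, 1479, 1662, 1845, 2028, 2212, 2395, 2578, 2761, 2944, 3128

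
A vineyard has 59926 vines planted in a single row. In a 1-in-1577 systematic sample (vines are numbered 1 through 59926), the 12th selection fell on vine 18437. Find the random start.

1090

k = 1577
r = 18437 − (12−1)×1577 = 18437 − 17347 = 1090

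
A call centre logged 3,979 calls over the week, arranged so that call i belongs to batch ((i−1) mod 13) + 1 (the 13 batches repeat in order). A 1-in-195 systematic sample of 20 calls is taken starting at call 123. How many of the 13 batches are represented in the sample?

1

Consecutive selections differ by k = 195, so their batch numbers differ by 195 mod 13 = 0.
gcd(195, 13) = 13, so the sample visits 13/13 = 1 distinct residues mod 13.
Start 123 is batch 6; the batches hit are 6.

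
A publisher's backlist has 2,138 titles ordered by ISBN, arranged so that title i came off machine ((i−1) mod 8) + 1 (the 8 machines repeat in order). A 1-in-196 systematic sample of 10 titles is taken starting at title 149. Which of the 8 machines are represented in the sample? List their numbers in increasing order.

1, 5

Consecutive selections differ by k = 196, so their machine numbers differ by 196 mod 8 = 4.
gcd(196, 8) = 4, so the sample visits 8/4 = 2 distinct residues mod 8.
Start 149 is machine 5; the machines hit are 1, 5.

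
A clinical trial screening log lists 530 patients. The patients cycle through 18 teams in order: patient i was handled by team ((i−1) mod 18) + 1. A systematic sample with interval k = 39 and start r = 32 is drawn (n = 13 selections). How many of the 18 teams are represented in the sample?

6

Consecutive selections differ by k = 39, so their team numbers differ by 39 mod 18 = 3.
gcd(39, 18) = 3, so the sample visits 18/3 = 6 distinct residues mod 18.
Start 32 is team 14; the teams hit are 2, 5, 8, 11, 14, 17.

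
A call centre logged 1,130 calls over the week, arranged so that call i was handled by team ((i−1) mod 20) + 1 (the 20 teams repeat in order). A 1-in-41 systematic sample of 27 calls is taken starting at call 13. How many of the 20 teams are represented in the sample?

Consecutive selections differ by k = 41, so their team numbers differ by 41 mod 20 = 1.
gcd(41, 20) = 1, so the sample visits 20/1 = 20 distinct residues mod 20.
Start 13 is team 13; the teams hit are 1, 2, 3, 4, 5, 6, 7, 8, 9, 10, 11, 12, 13, 14, 15, 16, 17, 18, 19, 20.

20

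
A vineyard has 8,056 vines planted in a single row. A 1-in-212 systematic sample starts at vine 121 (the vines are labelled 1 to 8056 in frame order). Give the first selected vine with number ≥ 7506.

7541

k = 212
Steps past start: ⌈(7506 − 121)/212⌉ = ⌈7385/212⌉ = 35
Selected vine: 121 + 35×212 = 7541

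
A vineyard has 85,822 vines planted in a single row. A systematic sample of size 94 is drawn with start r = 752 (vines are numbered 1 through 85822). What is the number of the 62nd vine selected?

56445

k = 85822/94 = 913
62nd selection = r + (62−1)·k = 752 + 61×913 = 752 + 55693 = 56445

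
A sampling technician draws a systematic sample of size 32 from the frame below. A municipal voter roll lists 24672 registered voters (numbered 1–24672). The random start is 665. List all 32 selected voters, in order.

665, 1436, 2207, 2978, 3749, 4520, 5291, 6062, 6833, 7604, 8375, 9146, 9917, 10688, 11459, 12230, 13001, 13772, 14543, 15314, 16085, 16856, 17627, 18398, 19169, 19940, 20711, 21482, 22253, 23024, 23795, 24566

k = N/n = 24672/32 = 771
voter 1: 665
voter 2: 665 + 771 = 1436
voter 3: 1436 + 771 = 2207
voter 4: 2207 + 771 = 2978
voter 5: 2978 + 771 = 3749
voter 6: 3749 + 771 = 4520
voter 7: 4520 + 771 = 5291
voter 8: 5291 + 771 = 6062
voter 9: 6062 + 771 = 6833
voter 10: 6833 + 771 = 7604
voter 11: 7604 + 771 = 8375
voter 12: 8375 + 771 = 9146
voter 13: 9146 + 771 = 9917
voter 14: 9917 + 771 = 10688
voter 15: 10688 + 771 = 11459
voter 16: 11459 + 771 = 12230
voter 17: 12230 + 771 = 13001
voter 18: 13001 + 771 = 13772
voter 19: 13772 + 771 = 14543
voter 20: 14543 + 771 = 15314
voter 21: 15314 + 771 = 16085
voter 22: 16085 + 771 = 16856
voter 23: 16856 + 771 = 17627
voter 24: 17627 + 771 = 18398
voter 25: 18398 + 771 = 19169
voter 26: 19169 + 771 = 19940
voter 27: 19940 + 771 = 20711
voter 28: 20711 + 771 = 21482
voter 29: 21482 + 771 = 22253
voter 30: 22253 + 771 = 23024
voter 31: 23024 + 771 = 23795
voter 32: 23795 + 771 = 24566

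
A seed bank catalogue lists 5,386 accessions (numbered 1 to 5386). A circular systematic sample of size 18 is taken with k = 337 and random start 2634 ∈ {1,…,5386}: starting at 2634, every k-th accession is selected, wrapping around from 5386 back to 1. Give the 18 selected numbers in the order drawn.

2634, 2971, 3308, 3645, 3982, 4319, 4656, 4993, 5330, 281, 618, 955, 1292, 1629, 1966, 2303, 2640, 2977

Selection 1: 2634
Selection 2: 2634 + 337 = 2971
Selection 3: 2971 + 337 = 3308
Selection 4: 3308 + 337 = 3645
Selection 5: 3645 + 337 = 3982
Selection 6: 3982 + 337 = 4319
Selection 7: 4319 + 337 = 4656
Selection 8: 4656 + 337 = 4993
Selection 9: 4993 + 337 = 5330
Selection 10: 5330 + 337 = 5667 → 5667 − 5386 = 281
Selection 11: 281 + 337 = 618
Selection 12: 618 + 337 = 955
Selection 13: 955 + 337 = 1292
Selection 14: 1292 + 337 = 1629
Selection 15: 1629 + 337 = 1966
Selection 16: 1966 + 337 = 2303
Selection 17: 2303 + 337 = 2640
Selection 18: 2640 + 337 = 2977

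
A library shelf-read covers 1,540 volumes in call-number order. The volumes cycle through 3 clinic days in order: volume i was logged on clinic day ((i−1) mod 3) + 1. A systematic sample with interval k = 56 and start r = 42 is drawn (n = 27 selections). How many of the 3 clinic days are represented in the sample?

Consecutive selections differ by k = 56, so their clinic day numbers differ by 56 mod 3 = 2.
gcd(56, 3) = 1, so the sample visits 3/1 = 3 distinct residues mod 3.
Start 42 is clinic day 3; the clinic days hit are 1, 2, 3.

3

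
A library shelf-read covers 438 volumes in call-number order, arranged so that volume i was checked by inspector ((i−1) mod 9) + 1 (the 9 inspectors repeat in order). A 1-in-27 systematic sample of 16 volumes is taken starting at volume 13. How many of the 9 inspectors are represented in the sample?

Consecutive selections differ by k = 27, so their inspector numbers differ by 27 mod 9 = 0.
gcd(27, 9) = 9, so the sample visits 9/9 = 1 distinct residues mod 9.
Start 13 is inspector 4; the inspectors hit are 4.

1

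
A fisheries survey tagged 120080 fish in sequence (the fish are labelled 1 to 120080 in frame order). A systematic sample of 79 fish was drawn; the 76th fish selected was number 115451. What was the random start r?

k = 120080/79 = 1520
r = 115451 − (76−1)×1520 = 115451 − 114000 = 1451

1451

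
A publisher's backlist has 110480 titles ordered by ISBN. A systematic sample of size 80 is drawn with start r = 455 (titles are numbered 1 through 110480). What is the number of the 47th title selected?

k = 110480/80 = 1381
47th selection = r + (47−1)·k = 455 + 46×1381 = 455 + 63526 = 63981

63981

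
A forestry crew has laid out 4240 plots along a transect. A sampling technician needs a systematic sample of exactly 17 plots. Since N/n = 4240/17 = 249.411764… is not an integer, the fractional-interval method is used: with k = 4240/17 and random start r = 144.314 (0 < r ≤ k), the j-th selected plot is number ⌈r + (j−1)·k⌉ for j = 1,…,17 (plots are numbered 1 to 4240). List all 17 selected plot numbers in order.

j=1: r + 0k = 144.314 → ⌈·⌉ = 145
j=2: r + 1k = 393.725764… → ⌈·⌉ = 394
j=3: r + 2k = 643.137529… → ⌈·⌉ = 644
j=4: r + 3k = 892.549294… → ⌈·⌉ = 893
j=5: r + 4k = 1141.961058… → ⌈·⌉ = 1142
j=6: r + 5k = 1391.372823… → ⌈·⌉ = 1392
j=7: r + 6k = 1640.784588… → ⌈·⌉ = 1641
j=8: r + 7k = 1890.196352… → ⌈·⌉ = 1891
j=9: r + 8k = 2139.608117… → ⌈·⌉ = 2140
j=10: r + 9k = 2389.019882… → ⌈·⌉ = 2390
j=11: r + 10k = 2638.431647… → ⌈·⌉ = 2639
j=12: r + 11k = 2887.843411… → ⌈·⌉ = 2888
j=13: r + 12k = 3137.255176… → ⌈·⌉ = 3138
j=14: r + 13k = 3386.666941… → ⌈·⌉ = 3387
j=15: r + 14k = 3636.078705… → ⌈·⌉ = 3637
j=16: r + 15k = 3885.490470… → ⌈·⌉ = 3886
j=17: r + 16k = 4134.902235… → ⌈·⌉ = 4135

145, 394, 644, 893, 1142, 1392, 1641, 1891, 2140, 2390, 2639, 2888, 3138, 3387, 3637, 3886, 4135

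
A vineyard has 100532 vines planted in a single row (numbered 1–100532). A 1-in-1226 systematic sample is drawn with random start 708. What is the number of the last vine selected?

k = 1226
82nd selection = r + (82−1)·k = 708 + 81×1226 = 708 + 99306 = 100014

100014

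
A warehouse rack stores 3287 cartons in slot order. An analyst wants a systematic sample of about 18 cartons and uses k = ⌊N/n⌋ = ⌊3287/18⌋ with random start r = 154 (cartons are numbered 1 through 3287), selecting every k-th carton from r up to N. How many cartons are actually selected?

k = ⌊3287/18⌋ = 182
Achieved size = ⌊(3287 − 154)/182⌋ + 1 = ⌊3133/182⌋ + 1 = 17 + 1 = 18
(last selection: 154 + 17×182 = 3248 ≤ 3287; next would be 3430 > 3287)

18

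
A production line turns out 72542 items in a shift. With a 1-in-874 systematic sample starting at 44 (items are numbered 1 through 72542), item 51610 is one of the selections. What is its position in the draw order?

k = 874
position = (51610 − 44)/874 + 1 = 51566/874 + 1 = 59 + 1 = 60

60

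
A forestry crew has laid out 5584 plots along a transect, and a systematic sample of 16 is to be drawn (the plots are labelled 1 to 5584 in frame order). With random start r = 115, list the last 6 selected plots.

k = N/n = 5584/16 = 349
11th selection = 115 + 10×349 = 3605
12th: 3605 + 349 = 3954
13th: 3954 + 349 = 4303
14th: 4303 + 349 = 4652
15th: 4652 + 349 = 5001
16th: 5001 + 349 = 5350

3605, 3954, 4303, 4652, 5001, 5350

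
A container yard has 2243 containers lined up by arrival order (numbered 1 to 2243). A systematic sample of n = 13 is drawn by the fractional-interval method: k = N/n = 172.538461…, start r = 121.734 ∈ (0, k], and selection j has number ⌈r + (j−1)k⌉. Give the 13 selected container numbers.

j=1: r + 0k = 121.734 → ⌈·⌉ = 122
j=2: r + 1k = 294.272461… → ⌈·⌉ = 295
j=3: r + 2k = 466.810923… → ⌈·⌉ = 467
j=4: r + 3k = 639.349384… → ⌈·⌉ = 640
j=5: r + 4k = 811.887846… → ⌈·⌉ = 812
j=6: r + 5k = 984.426307… → ⌈·⌉ = 985
j=7: r + 6k = 1156.964769… → ⌈·⌉ = 1157
j=8: r + 7k = 1329.503230… → ⌈·⌉ = 1330
j=9: r + 8k = 1502.041692… → ⌈·⌉ = 1503
j=10: r + 9k = 1674.580153… → ⌈·⌉ = 1675
j=11: r + 10k = 1847.118615… → ⌈·⌉ = 1848
j=12: r + 11k = 2019.657076… → ⌈·⌉ = 2020
j=13: r + 12k = 2192.195538… → ⌈·⌉ = 2193

122, 295, 467, 640, 812, 985, 1157, 1330, 1503, 1675, 1848, 2020, 2193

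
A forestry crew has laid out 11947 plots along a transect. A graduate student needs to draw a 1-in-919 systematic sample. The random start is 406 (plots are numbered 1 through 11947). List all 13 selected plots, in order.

plot 1: 406
plot 2: 406 + 919 = 1325
plot 3: 1325 + 919 = 2244
plot 4: 2244 + 919 = 3163
plot 5: 3163 + 919 = 4082
plot 6: 4082 + 919 = 5001
plot 7: 5001 + 919 = 5920
plot 8: 5920 + 919 = 6839
plot 9: 6839 + 919 = 7758
plot 10: 7758 + 919 = 8677
plot 11: 8677 + 919 = 9596
plot 12: 9596 + 919 = 10515
plot 13: 10515 + 919 = 11434

406, 1325, 2244, 3163, 4082, 5001, 5920, 6839, 7758, 8677, 9596, 10515, 11434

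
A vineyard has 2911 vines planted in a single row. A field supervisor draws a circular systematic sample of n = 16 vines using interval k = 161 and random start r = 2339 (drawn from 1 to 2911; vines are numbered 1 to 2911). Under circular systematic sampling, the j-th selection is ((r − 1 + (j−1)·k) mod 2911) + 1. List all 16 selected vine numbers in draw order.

2339, 2500, 2661, 2822, 72, 233, 394, 555, 716, 877, 1038, 1199, 1360, 1521, 1682, 1843

Selection 1: 2339
Selection 2: 2339 + 161 = 2500
Selection 3: 2500 + 161 = 2661
Selection 4: 2661 + 161 = 2822
Selection 5: 2822 + 161 = 2983 → 2983 − 2911 = 72
Selection 6: 72 + 161 = 233
Selection 7: 233 + 161 = 394
Selection 8: 394 + 161 = 555
Selection 9: 555 + 161 = 716
Selection 10: 716 + 161 = 877
Selection 11: 877 + 161 = 1038
Selection 12: 1038 + 161 = 1199
Selection 13: 1199 + 161 = 1360
Selection 14: 1360 + 161 = 1521
Selection 15: 1521 + 161 = 1682
Selection 16: 1682 + 161 = 1843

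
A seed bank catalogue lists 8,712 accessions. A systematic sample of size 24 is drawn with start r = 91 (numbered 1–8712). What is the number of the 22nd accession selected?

k = 8712/24 = 363
22nd selection = r + (22−1)·k = 91 + 21×363 = 91 + 7623 = 7714

7714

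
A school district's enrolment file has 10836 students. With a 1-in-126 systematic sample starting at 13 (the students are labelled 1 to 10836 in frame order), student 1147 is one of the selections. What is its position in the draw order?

k = 126
position = (1147 − 13)/126 + 1 = 1134/126 + 1 = 9 + 1 = 10

10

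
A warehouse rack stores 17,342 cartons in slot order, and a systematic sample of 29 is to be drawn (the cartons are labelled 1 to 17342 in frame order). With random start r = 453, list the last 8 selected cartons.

13011, 13609, 14207, 14805, 15403, 16001, 16599, 17197

k = N/n = 17342/29 = 598
22nd selection = 453 + 21×598 = 13011
23rd: 13011 + 598 = 13609
24th: 13609 + 598 = 14207
25th: 14207 + 598 = 14805
26th: 14805 + 598 = 15403
27th: 15403 + 598 = 16001
28th: 16001 + 598 = 16599
29th: 16599 + 598 = 17197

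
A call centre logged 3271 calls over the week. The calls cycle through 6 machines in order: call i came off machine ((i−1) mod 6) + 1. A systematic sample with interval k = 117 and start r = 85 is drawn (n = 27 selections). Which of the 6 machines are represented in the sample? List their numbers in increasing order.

1, 4

Consecutive selections differ by k = 117, so their machine numbers differ by 117 mod 6 = 3.
gcd(117, 6) = 3, so the sample visits 6/3 = 2 distinct residues mod 6.
Start 85 is machine 1; the machines hit are 1, 4.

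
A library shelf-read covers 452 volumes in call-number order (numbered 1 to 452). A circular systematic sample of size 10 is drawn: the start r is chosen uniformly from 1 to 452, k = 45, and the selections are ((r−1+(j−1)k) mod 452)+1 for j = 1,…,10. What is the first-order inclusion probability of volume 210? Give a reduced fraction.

5/226

For each position j, as r ranges over 1…452 the j-th selection hits every volume exactly once, so volume 210 is selected for exactly 10 of the 452 starts.
Inclusion probability = 10/452 = 5/226.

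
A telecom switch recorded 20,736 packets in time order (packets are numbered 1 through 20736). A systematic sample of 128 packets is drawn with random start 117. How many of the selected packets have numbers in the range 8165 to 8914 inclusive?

k = 20736/128 = 162
First selection ≥ 8165: 117 + ⌈(8165−117)/162⌉·162 = 117 + 50×162 = 8217
Last selection ≤ 8914: 117 + ⌊(8914−117)/162⌋·162 = 117 + 54×162 = 8865
Count = 54 − 50 + 1 = 5

5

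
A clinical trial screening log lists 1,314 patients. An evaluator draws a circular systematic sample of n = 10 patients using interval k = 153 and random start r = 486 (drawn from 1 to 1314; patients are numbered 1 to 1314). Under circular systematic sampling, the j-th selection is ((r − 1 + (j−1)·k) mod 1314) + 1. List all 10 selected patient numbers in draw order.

Selection 1: 486
Selection 2: 486 + 153 = 639
Selection 3: 639 + 153 = 792
Selection 4: 792 + 153 = 945
Selection 5: 945 + 153 = 1098
Selection 6: 1098 + 153 = 1251
Selection 7: 1251 + 153 = 1404 → 1404 − 1314 = 90
Selection 8: 90 + 153 = 243
Selection 9: 243 + 153 = 396
Selection 10: 396 + 153 = 549

486, 639, 792, 945, 1098, 1251, 90, 243, 396, 549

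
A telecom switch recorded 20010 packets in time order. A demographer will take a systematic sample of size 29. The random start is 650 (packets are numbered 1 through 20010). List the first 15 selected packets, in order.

k = N/n = 20010/29 = 690
packet 1: 650
packet 2: 650 + 690 = 1340
packet 3: 1340 + 690 = 2030
packet 4: 2030 + 690 = 2720
packet 5: 2720 + 690 = 3410
packet 6: 3410 + 690 = 4100
packet 7: 4100 + 690 = 4790
packet 8: 4790 + 690 = 5480
packet 9: 5480 + 690 = 6170
packet 10: 6170 + 690 = 6860
packet 11: 6860 + 690 = 7550
packet 12: 7550 + 690 = 8240
packet 13: 8240 + 690 = 8930
packet 14: 8930 + 690 = 9620
packet 15: 9620 + 690 = 10310

650, 1340, 2030, 2720, 3410, 4100, 4790, 5480, 6170, 6860, 7550, 8240, 8930, 9620, 10310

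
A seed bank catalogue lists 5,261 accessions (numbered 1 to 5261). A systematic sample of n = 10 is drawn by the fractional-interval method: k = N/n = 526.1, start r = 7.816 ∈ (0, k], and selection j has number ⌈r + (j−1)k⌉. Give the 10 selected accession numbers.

j=1: r + 0k = 7.816 → ⌈·⌉ = 8
j=2: r + 1k = 533.916 → ⌈·⌉ = 534
j=3: r + 2k = 1060.016 → ⌈·⌉ = 1061
j=4: r + 3k = 1586.116 → ⌈·⌉ = 1587
j=5: r + 4k = 2112.216 → ⌈·⌉ = 2113
j=6: r + 5k = 2638.316 → ⌈·⌉ = 2639
j=7: r + 6k = 3164.416 → ⌈·⌉ = 3165
j=8: r + 7k = 3690.516 → ⌈·⌉ = 3691
j=9: r + 8k = 4216.616 → ⌈·⌉ = 4217
j=10: r + 9k = 4742.716 → ⌈·⌉ = 4743

8, 534, 1061, 1587, 2113, 2639, 3165, 3691, 4217, 4743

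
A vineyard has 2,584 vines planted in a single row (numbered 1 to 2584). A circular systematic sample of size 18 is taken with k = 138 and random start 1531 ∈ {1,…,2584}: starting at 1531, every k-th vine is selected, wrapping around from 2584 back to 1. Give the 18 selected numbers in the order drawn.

Selection 1: 1531
Selection 2: 1531 + 138 = 1669
Selection 3: 1669 + 138 = 1807
Selection 4: 1807 + 138 = 1945
Selection 5: 1945 + 138 = 2083
Selection 6: 2083 + 138 = 2221
Selection 7: 2221 + 138 = 2359
Selection 8: 2359 + 138 = 2497
Selection 9: 2497 + 138 = 2635 → 2635 − 2584 = 51
Selection 10: 51 + 138 = 189
Selection 11: 189 + 138 = 327
Selection 12: 327 + 138 = 465
Selection 13: 465 + 138 = 603
Selection 14: 603 + 138 = 741
Selection 15: 741 + 138 = 879
Selection 16: 879 + 138 = 1017
Selection 17: 1017 + 138 = 1155
Selection 18: 1155 + 138 = 1293

1531, 1669, 1807, 1945, 2083, 2221, 2359, 2497, 51, 189, 327, 465, 603, 741, 879, 1017, 1155, 1293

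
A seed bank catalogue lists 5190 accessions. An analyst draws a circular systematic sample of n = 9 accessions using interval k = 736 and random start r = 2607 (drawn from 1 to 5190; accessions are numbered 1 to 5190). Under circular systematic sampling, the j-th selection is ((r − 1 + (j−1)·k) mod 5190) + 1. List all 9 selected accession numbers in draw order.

Selection 1: 2607
Selection 2: 2607 + 736 = 3343
Selection 3: 3343 + 736 = 4079
Selection 4: 4079 + 736 = 4815
Selection 5: 4815 + 736 = 5551 → 5551 − 5190 = 361
Selection 6: 361 + 736 = 1097
Selection 7: 1097 + 736 = 1833
Selection 8: 1833 + 736 = 2569
Selection 9: 2569 + 736 = 3305

2607, 3343, 4079, 4815, 361, 1097, 1833, 2569, 3305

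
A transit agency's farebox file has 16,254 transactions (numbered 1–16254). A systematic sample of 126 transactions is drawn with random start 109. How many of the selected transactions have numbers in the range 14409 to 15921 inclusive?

k = 16254/126 = 129
First selection ≥ 14409: 109 + ⌈(14409−109)/129⌉·129 = 109 + 111×129 = 14428
Last selection ≤ 15921: 109 + ⌊(15921−109)/129⌋·129 = 109 + 122×129 = 15847
Count = 122 − 111 + 1 = 12

12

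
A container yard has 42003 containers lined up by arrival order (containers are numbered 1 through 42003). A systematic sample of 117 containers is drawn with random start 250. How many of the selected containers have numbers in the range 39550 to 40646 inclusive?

3

k = 42003/117 = 359
First selection ≥ 39550: 250 + ⌈(39550−250)/359⌉·359 = 250 + 110×359 = 39740
Last selection ≤ 40646: 250 + ⌊(40646−250)/359⌋·359 = 250 + 112×359 = 40458
Count = 112 − 110 + 1 = 3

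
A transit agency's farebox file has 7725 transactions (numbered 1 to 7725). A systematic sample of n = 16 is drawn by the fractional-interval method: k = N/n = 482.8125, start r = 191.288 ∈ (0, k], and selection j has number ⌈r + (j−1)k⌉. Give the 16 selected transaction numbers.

j=1: r + 0k = 191.288 → ⌈·⌉ = 192
j=2: r + 1k = 674.1005 → ⌈·⌉ = 675
j=3: r + 2k = 1156.913 → ⌈·⌉ = 1157
j=4: r + 3k = 1639.7255 → ⌈·⌉ = 1640
j=5: r + 4k = 2122.538 → ⌈·⌉ = 2123
j=6: r + 5k = 2605.3505 → ⌈·⌉ = 2606
j=7: r + 6k = 3088.163 → ⌈·⌉ = 3089
j=8: r + 7k = 3570.9755 → ⌈·⌉ = 3571
j=9: r + 8k = 4053.788 → ⌈·⌉ = 4054
j=10: r + 9k = 4536.6005 → ⌈·⌉ = 4537
j=11: r + 10k = 5019.413 → ⌈·⌉ = 5020
j=12: r + 11k = 5502.2255 → ⌈·⌉ = 5503
j=13: r + 12k = 5985.038 → ⌈·⌉ = 5986
j=14: r + 13k = 6467.8505 → ⌈·⌉ = 6468
j=15: r + 14k = 6950.663 → ⌈·⌉ = 6951
j=16: r + 15k = 7433.4755 → ⌈·⌉ = 7434

192, 675, 1157, 1640, 2123, 2606, 3089, 3571, 4054, 4537, 5020, 5503, 5986, 6468, 6951, 7434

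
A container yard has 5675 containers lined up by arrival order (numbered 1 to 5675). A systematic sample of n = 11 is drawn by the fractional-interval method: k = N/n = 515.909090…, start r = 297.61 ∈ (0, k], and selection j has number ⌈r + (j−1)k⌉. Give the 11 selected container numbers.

298, 814, 1330, 1846, 2362, 2878, 3394, 3909, 4425, 4941, 5457

j=1: r + 0k = 297.61 → ⌈·⌉ = 298
j=2: r + 1k = 813.519090… → ⌈·⌉ = 814
j=3: r + 2k = 1329.428181… → ⌈·⌉ = 1330
j=4: r + 3k = 1845.337272… → ⌈·⌉ = 1846
j=5: r + 4k = 2361.246363… → ⌈·⌉ = 2362
j=6: r + 5k = 2877.155454… → ⌈·⌉ = 2878
j=7: r + 6k = 3393.064545… → ⌈·⌉ = 3394
j=8: r + 7k = 3908.973636… → ⌈·⌉ = 3909
j=9: r + 8k = 4424.882727… → ⌈·⌉ = 4425
j=10: r + 9k = 4940.791818… → ⌈·⌉ = 4941
j=11: r + 10k = 5456.700909… → ⌈·⌉ = 5457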